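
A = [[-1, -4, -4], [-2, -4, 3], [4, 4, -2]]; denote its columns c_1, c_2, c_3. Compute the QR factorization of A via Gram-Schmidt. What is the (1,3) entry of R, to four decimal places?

r_{13} = -2.1822

c_1 = (-1, -2, 4); ‖c_1‖ = 4.5826, so q_1 = (-0.2182, -0.4364, 0.8729).
r_{13} = q_1·c_3 = -2.1822.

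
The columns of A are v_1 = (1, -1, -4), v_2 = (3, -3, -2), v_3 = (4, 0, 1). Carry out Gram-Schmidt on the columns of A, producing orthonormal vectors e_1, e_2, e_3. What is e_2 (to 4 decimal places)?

e_2 = (0.6667, -0.6667, 0.3333)

v_1 = (1, -1, -4); ‖v_1‖ = 4.2426, so e_1 = (0.2357, -0.2357, -0.9428).
e_1·v_2 = 0.2357·3 + (-0.2357)·(-3) + (-0.9428)·(-2) = 3.2998.
u_2 = v_2 − 3.2998·e_1 = (2.2222, -2.2222, 1.1111).
‖u_2‖ = 3.3333, so e_2 = (0.6667, -0.6667, 0.3333).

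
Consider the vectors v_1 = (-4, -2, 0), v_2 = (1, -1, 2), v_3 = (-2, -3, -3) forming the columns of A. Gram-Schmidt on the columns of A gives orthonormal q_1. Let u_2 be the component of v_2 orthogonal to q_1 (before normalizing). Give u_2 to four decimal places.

u_2 = (0.6000, -1.2000, 2.0000)

v_1 = (-4, -2, 0); ‖v_1‖ = 4.4721, so q_1 = (-0.8944, -0.4472, 0.0000).
q_1·v_2 = (-0.8944)·1 + (-0.4472)·(-1) + 0.0000·2 = -0.4472.
u_2 = v_2 + 0.4472·q_1 = (0.6000, -1.2000, 2.0000).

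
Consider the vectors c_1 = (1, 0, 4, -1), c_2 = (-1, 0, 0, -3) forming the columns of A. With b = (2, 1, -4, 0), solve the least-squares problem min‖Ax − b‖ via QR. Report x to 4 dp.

x = (-0.7727, -0.0455)

e_1 = c_1/‖c_1‖ = (1, 0, 4, -1)/4.2426 = (0.2357, 0.0000, 0.9428, -0.2357).
r_{12} = e_1·c_2 = 0.4714.
u_2 = c_2 − 0.4714·e_1 = (-1.1111, 0.0000, -0.4444, -2.8889).
‖u_2‖ = 3.1269, so e_2 = (-0.3553, 0.0000, -0.1421, -0.9239).
Qᵀb = (-3.2998, -0.1421).
Back-substitute: x_2 = -0.1421/3.1269 = -0.0455.
x_1 = (-3.2998 − 0.4714·(-0.0455))/4.2426 = -0.7727.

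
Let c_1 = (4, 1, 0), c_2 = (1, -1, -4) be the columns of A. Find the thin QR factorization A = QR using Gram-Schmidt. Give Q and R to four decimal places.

e_1 = c_1/‖c_1‖ = (4, 1, 0)/4.1231 = (0.9701, 0.2425, 0.0000).
r_{12} = e_1·c_2 = 0.7276.
u_2 = c_2 − 0.7276·e_1 = (0.2941, -1.1765, -4.0000).
‖u_2‖ = 4.1798, so e_2 = (0.0704, -0.2815, -0.9570).

Q = [[0.9701, 0.0704], [0.2425, -0.2815], [0.0000, -0.9570]], R = [[4.1231, 0.7276], [0.0000, 4.1798]]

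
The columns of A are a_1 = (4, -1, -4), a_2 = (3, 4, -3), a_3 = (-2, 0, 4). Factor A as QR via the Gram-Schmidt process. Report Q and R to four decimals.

Q = [[0.6963, 0.1231, 0.7071], [-0.1741, 0.9847, 0.0000], [-0.6963, -0.1231, 0.7071]], R = [[5.7446, 3.4816, -4.1779], [0.0000, 4.6775, -0.7385], [0.0000, 0.0000, 1.4142]]

a_1 = (4, -1, -4); ‖a_1‖ = 5.7446, so q_1 = (0.6963, -0.1741, -0.6963).
q_1·a_2 = 0.6963·3 + (-0.1741)·4 + (-0.6963)·(-3) = 3.4816.
u_2 = a_2 − 3.4816·q_1 = (0.5758, 4.6061, -0.5758).
‖u_2‖ = 4.6775, so q_2 = (0.1231, 0.9847, -0.1231).
q_1·a_3 = 0.6963·(-2) + (-0.1741)·0 + (-0.6963)·4 = -4.1779; q_2·a_3 = 0.1231·(-2) + 0.9847·0 + (-0.1231)·4 = -0.7385.
u_3 = a_3 + 4.1779·q_1 + 0.7385·q_2 = (1.0000, 0.0000, 1.0000).
‖u_3‖ = 1.4142, so q_3 = (0.7071, 0.0000, 0.7071).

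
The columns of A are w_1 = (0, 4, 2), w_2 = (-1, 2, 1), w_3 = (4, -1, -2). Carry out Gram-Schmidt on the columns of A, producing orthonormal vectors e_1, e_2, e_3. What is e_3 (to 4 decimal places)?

e_1 = w_1/‖w_1‖ = (0, 4, 2)/4.4721 = (0.0000, 0.8944, 0.4472).
r_{12} = e_1·w_2 = 2.2361.
u_2 = w_2 − 2.2361·e_1 = (-1.0000, 0.0000, 0.0000).
‖u_2‖ = 1.0000, so e_2 = (-1.0000, 0.0000, 0.0000).
r_{13} = e_1·w_3 = -1.7889; r_{23} = e_2·w_3 = -4.0000.
u_3 = w_3 + 1.7889·e_1 + 4.0000·e_2 = (0.0000, 0.6000, -1.2000).
‖u_3‖ = 1.3416, so e_3 = (0.0000, 0.4472, -0.8944).

e_3 = (0.0000, 0.4472, -0.8944)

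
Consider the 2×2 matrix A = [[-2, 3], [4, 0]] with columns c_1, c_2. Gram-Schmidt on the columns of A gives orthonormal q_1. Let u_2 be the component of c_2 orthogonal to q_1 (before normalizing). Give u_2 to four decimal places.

u_2 = (2.4000, 1.2000)

c_1 = (-2, 4); ‖c_1‖ = 4.4721, so q_1 = (-0.4472, 0.8944).
q_1·c_2 = (-0.4472)·3 + 0.8944·0 = -1.3416.
u_2 = c_2 + 1.3416·q_1 = (2.4000, 1.2000).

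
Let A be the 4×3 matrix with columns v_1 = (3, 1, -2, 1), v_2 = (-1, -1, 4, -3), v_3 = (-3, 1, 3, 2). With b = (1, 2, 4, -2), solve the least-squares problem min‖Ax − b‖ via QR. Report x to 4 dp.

v_1 = (3, 1, -2, 1); ‖v_1‖ = 3.8730, so q_1 = (0.7746, 0.2582, -0.5164, 0.2582).
q_1·v_2 = 0.7746·(-1) + 0.2582·(-1) + (-0.5164)·4 + 0.2582·(-3) = -3.8730.
u_2 = v_2 + 3.8730·q_1 = (2.0000, 0.0000, 2.0000, -2.0000).
‖u_2‖ = 3.4641, so q_2 = (0.5774, 0.0000, 0.5774, -0.5774).
q_1·v_3 = 0.7746·(-3) + 0.2582·1 + (-0.5164)·3 + 0.2582·2 = -3.0984; q_2·v_3 = 0.5774·(-3) + (0.0000)·1 + 0.5774·3 + (-0.5774)·2 = -1.1547.
u_3 = v_3 + 3.0984·q_1 + 1.1547·q_2 = (0.0667, 1.8000, 2.0667, 2.1333).
‖u_3‖ = 3.4737, so q_3 = (0.0192, 0.5182, 0.5949, 0.6141).
Qᵀb = (-1.2910, 4.0415, 2.2071).
Back-substitute: x_3 = 2.2071/3.4737 = 0.6354.
x_2 = (4.0415 + 1.1547·0.6354)/3.4641 = 1.3785.
x_1 = (-1.2910 + 3.8730·1.3785 + 3.0984·0.6354)/3.8730 = 1.5534.

x = (1.5534, 1.3785, 0.6354)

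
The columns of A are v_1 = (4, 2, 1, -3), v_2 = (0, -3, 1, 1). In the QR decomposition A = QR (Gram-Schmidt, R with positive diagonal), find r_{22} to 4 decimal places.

r_{22} = 2.9777

v_1 = (4, 2, 1, -3); ‖v_1‖ = 5.4772, so q_1 = (0.7303, 0.3651, 0.1826, -0.5477).
q_1·v_2 = 0.7303·0 + 0.3651·(-3) + 0.1826·1 + (-0.5477)·1 = -1.4606.
u_2 = v_2 + 1.4606·q_1 = (1.0667, -2.4667, 1.2667, 0.2000).
r_{22} = ‖u_2‖ = 2.9777.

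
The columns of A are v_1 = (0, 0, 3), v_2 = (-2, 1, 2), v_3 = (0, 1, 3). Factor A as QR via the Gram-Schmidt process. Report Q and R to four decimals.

Q = [[0.0000, -0.8944, 0.4472], [0.0000, 0.4472, 0.8944], [1.0000, 0.0000, 0.0000]], R = [[3.0000, 2.0000, 3.0000], [0.0000, 2.2361, 0.4472], [0.0000, 0.0000, 0.8944]]

v_1 = (0, 0, 3); ‖v_1‖ = 3.0000, so q_1 = (0.0000, 0.0000, 1.0000).
q_1·v_2 = 0.0000·(-2) + 0.0000·1 + 1.0000·2 = 2.0000.
u_2 = v_2 − 2.0000·q_1 = (-2.0000, 1.0000, 0.0000).
‖u_2‖ = 2.2361, so q_2 = (-0.8944, 0.4472, 0.0000).
q_1·v_3 = 0.0000·0 + 0.0000·1 + 1.0000·3 = 3.0000; q_2·v_3 = (-0.8944)·0 + 0.4472·1 + 0.0000·3 = 0.4472.
u_3 = v_3 − 3.0000·q_1 − 0.4472·q_2 = (0.4000, 0.8000, 0.0000).
‖u_3‖ = 0.8944, so q_3 = (0.4472, 0.8944, 0.0000).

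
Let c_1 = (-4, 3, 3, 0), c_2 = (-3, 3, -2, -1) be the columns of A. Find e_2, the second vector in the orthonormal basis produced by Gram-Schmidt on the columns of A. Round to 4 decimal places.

e_2 = (-0.3052, 0.4142, -0.8211, -0.2471)

c_1 = (-4, 3, 3, 0); ‖c_1‖ = 5.8310, so e_1 = (-0.6860, 0.5145, 0.5145, 0.0000).
e_1·c_2 = (-0.6860)·(-3) + 0.5145·3 + 0.5145·(-2) + 0.0000·(-1) = 2.5725.
u_2 = c_2 − 2.5725·e_1 = (-1.2353, 1.6765, -3.3235, -1.0000).
‖u_2‖ = 4.0475, so e_2 = (-0.3052, 0.4142, -0.8211, -0.2471).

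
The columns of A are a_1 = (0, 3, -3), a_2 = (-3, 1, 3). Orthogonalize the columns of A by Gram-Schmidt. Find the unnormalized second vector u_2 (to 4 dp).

u_2 = (-3.0000, 2.0000, 2.0000)

a_1 = (0, 3, -3); ‖a_1‖ = 4.2426, so q_1 = (0.0000, 0.7071, -0.7071).
q_1·a_2 = 0.0000·(-3) + 0.7071·1 + (-0.7071)·3 = -1.4142.
u_2 = a_2 + 1.4142·q_1 = (-3.0000, 2.0000, 2.0000).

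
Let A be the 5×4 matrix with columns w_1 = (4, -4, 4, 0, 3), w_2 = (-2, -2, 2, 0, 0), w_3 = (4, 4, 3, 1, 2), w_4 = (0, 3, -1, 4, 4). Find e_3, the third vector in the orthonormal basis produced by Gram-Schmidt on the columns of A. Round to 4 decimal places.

w_1 = (4, -4, 4, 0, 3); ‖w_1‖ = 7.5498, so e_1 = (0.5298, -0.5298, 0.5298, 0.0000, 0.3974).
e_1·w_2 = 0.5298·(-2) + (-0.5298)·(-2) + 0.5298·2 + 0.0000·0 + 0.3974·0 = 1.0596.
u_2 = w_2 − 1.0596·e_1 = (-2.5614, -1.4386, 1.4386, 0.0000, -0.4211).
‖u_2‖ = 3.2981, so e_2 = (-0.7766, -0.4362, 0.4362, 0.0000, -0.1277).
e_1·w_3 = 0.5298·4 + (-0.5298)·4 + 0.5298·3 + 0.0000·1 + 0.3974·2 = 2.3842; e_2·w_3 = (-0.7766)·4 + (-0.4362)·4 + 0.4362·3 + 0.0000·1 + (-0.1277)·2 = -3.7981.
u_3 = w_3 − 2.3842·e_1 + 3.7981·e_2 = (-0.2129, 3.6065, 3.3935, 1.0000, 0.5677).
‖u_3‖ = 5.0883, so e_3 = (-0.0418, 0.7088, 0.6669, 0.1965, 0.1116).

e_3 = (-0.0418, 0.7088, 0.6669, 0.1965, 0.1116)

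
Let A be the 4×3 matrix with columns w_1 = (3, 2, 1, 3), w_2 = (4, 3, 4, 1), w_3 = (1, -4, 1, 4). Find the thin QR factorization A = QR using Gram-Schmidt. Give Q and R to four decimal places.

w_1 = (3, 2, 1, 3); ‖w_1‖ = 4.7958, so e_1 = (0.6255, 0.4170, 0.2085, 0.6255).
e_1·w_2 = 0.6255·4 + 0.4170·3 + 0.2085·4 + 0.6255·1 = 5.2129.
u_2 = w_2 − 5.2129·e_1 = (0.7391, 0.8261, 2.9130, -2.2609).
‖u_2‖ = 3.8505, so e_2 = (0.1920, 0.2145, 0.7565, -0.5872).
e_1·w_3 = 0.6255·1 + 0.4170·(-4) + 0.2085·1 + 0.6255·4 = 1.6681; e_2·w_3 = 0.1920·1 + 0.2145·(-4) + 0.7565·1 + (-0.5872)·4 = -2.2583.
u_3 = w_3 − 1.6681·e_1 + 2.2583·e_2 = (0.3900, -4.2111, 2.3607, 1.6305).
‖u_3‖ = 5.1105, so e_3 = (0.0763, -0.8240, 0.4619, 0.3190).

Q = [[0.6255, 0.1920, 0.0763], [0.4170, 0.2145, -0.8240], [0.2085, 0.7565, 0.4619], [0.6255, -0.5872, 0.3190]], R = [[4.7958, 5.2129, 1.6681], [0.0000, 3.8505, -2.2583], [0.0000, 0.0000, 5.1105]]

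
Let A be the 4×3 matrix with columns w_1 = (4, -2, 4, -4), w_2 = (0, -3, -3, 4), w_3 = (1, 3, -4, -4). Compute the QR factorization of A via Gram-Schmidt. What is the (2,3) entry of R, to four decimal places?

w_1 = (4, -2, 4, -4); ‖w_1‖ = 7.2111, so e_1 = (0.5547, -0.2774, 0.5547, -0.5547).
e_1·w_2 = 0.5547·0 + (-0.2774)·(-3) + 0.5547·(-3) + (-0.5547)·4 = -3.0509.
u_2 = w_2 + 3.0509·e_1 = (1.6923, -3.8462, -1.3077, 2.3077).
‖u_2‖ = 4.9691, so e_2 = (0.3406, -0.7740, -0.2632, 0.4644).
r_{23} = e_2·w_3 = -2.7864.

r_{23} = -2.7864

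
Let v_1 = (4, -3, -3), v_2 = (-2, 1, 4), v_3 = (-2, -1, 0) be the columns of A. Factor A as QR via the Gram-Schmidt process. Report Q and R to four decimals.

v_1 = (4, -3, -3); ‖v_1‖ = 5.8310, so q_1 = (0.6860, -0.5145, -0.5145).
q_1·v_2 = 0.6860·(-2) + (-0.5145)·1 + (-0.5145)·4 = -3.9445.
u_2 = v_2 + 3.9445·q_1 = (0.7059, -1.0294, 1.9706).
‖u_2‖ = 2.3326, so q_2 = (0.3026, -0.4413, 0.8448).
q_1·v_3 = 0.6860·(-2) + (-0.5145)·(-1) + (-0.5145)·0 = -0.8575; q_2·v_3 = 0.3026·(-2) + (-0.4413)·(-1) + 0.8448·0 = -0.1639.
u_3 = v_3 + 0.8575·q_1 + 0.1639·q_2 = (-1.3622, -1.5135, -0.3027).
‖u_3‖ = 2.0586, so q_3 = (-0.6617, -0.7352, -0.1470).

Q = [[0.6860, 0.3026, -0.6617], [-0.5145, -0.4413, -0.7352], [-0.5145, 0.8448, -0.1470]], R = [[5.8310, -3.9445, -0.8575], [0.0000, 2.3326, -0.1639], [0.0000, 0.0000, 2.0586]]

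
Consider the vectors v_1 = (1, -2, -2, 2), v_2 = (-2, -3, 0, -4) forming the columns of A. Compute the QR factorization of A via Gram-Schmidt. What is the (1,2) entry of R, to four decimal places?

r_{12} = -1.1094

v_1 = (1, -2, -2, 2); ‖v_1‖ = 3.6056, so q_1 = (0.2774, -0.5547, -0.5547, 0.5547).
r_{12} = q_1·v_2 = -1.1094.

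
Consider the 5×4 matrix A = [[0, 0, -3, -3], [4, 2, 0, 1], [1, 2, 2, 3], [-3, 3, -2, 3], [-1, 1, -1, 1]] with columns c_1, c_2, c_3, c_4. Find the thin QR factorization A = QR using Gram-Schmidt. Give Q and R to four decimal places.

c_1 = (0, 4, 1, -3, -1); ‖c_1‖ = 5.1962, so q_1 = (0.0000, 0.7698, 0.1925, -0.5774, -0.1925).
q_1·c_2 = 0.0000·0 + 0.7698·2 + 0.1925·2 + (-0.5774)·3 + (-0.1925)·1 = 0.0000.
u_2 = c_2 − 0.0000·q_1 = (0.0000, 2.0000, 2.0000, 3.0000, 1.0000).
‖u_2‖ = 4.2426, so q_2 = (0.0000, 0.4714, 0.4714, 0.7071, 0.2357).
q_1·c_3 = 0.0000·(-3) + 0.7698·0 + 0.1925·2 + (-0.5774)·(-2) + (-0.1925)·(-1) = 1.7321; q_2·c_3 = 0.0000·(-3) + 0.4714·0 + 0.4714·2 + 0.7071·(-2) + 0.2357·(-1) = -0.7071.
u_3 = c_3 − 1.7321·q_1 + 0.7071·q_2 = (-3.0000, -1.0000, 2.0000, -0.5000, -0.5000).
‖u_3‖ = 3.8079, so q_3 = (-0.7878, -0.2626, 0.5252, -0.1313, -0.1313).
q_1·c_4 = 0.0000·(-3) + 0.7698·1 + 0.1925·3 + (-0.5774)·3 + (-0.1925)·1 = -0.5774; q_2·c_4 = 0.0000·(-3) + 0.4714·1 + 0.4714·3 + 0.7071·3 + 0.2357·1 = 4.2426; q_3·c_4 = (-0.7878)·(-3) + (-0.2626)·1 + 0.5252·3 + (-0.1313)·3 + (-0.1313)·1 = 3.1514.
u_4 = c_4 + 0.5774·q_1 − 4.2426·q_2 − 3.1514·q_3 = (-0.5172, 0.2720, -0.5441, 0.0805, 0.3027).
‖u_4‖ = 0.8577, so q_4 = (-0.6031, 0.3172, -0.6343, 0.0938, 0.3529).

Q = [[0.0000, 0.0000, -0.7878, -0.6031], [0.7698, 0.4714, -0.2626, 0.3172], [0.1925, 0.4714, 0.5252, -0.6343], [-0.5774, 0.7071, -0.1313, 0.0938], [-0.1925, 0.2357, -0.1313, 0.3529]], R = [[5.1962, 0.0000, 1.7321, -0.5774], [0.0000, 4.2426, -0.7071, 4.2426], [0.0000, 0.0000, 3.8079, 3.1514], [0.0000, 0.0000, 0.0000, 0.8577]]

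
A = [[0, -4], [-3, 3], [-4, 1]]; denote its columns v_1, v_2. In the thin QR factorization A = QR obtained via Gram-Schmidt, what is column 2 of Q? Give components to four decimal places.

e_2 = (-0.9119, 0.3283, -0.2462)

e_1 = v_1/‖v_1‖ = (0, -3, -4)/5.0000 = (0.0000, -0.6000, -0.8000).
r_{12} = e_1·v_2 = -2.6000.
u_2 = v_2 + 2.6000·e_1 = (-4.0000, 1.4400, -1.0800).
‖u_2‖ = 4.3863, so e_2 = (-0.9119, 0.3283, -0.2462).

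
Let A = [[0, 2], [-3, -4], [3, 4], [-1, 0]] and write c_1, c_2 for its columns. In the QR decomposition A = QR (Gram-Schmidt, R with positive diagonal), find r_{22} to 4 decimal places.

q_1 = c_1/‖c_1‖ = (0, -3, 3, -1)/4.3589 = (0.0000, -0.6882, 0.6882, -0.2294).
r_{12} = q_1·c_2 = 5.5060.
u_2 = c_2 − 5.5060·q_1 = (2.0000, -0.2105, 0.2105, 1.2632).
r_{22} = ‖u_2‖ = 2.3842.

r_{22} = 2.3842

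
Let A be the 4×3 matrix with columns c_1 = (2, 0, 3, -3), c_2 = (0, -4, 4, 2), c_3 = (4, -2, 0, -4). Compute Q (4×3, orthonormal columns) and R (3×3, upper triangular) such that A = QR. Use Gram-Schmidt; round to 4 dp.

c_1 = (2, 0, 3, -3); ‖c_1‖ = 4.6904, so e_1 = (0.4264, 0.0000, 0.6396, -0.6396).
e_1·c_2 = 0.4264·0 + 0.0000·(-4) + 0.6396·4 + (-0.6396)·2 = 1.2792.
u_2 = c_2 − 1.2792·e_1 = (-0.5455, -4.0000, 3.1818, 2.8182).
‖u_2‖ = 5.8621, so e_2 = (-0.0930, -0.6824, 0.5428, 0.4808).
e_1·c_3 = 0.4264·4 + 0.0000·(-2) + 0.6396·0 + (-0.6396)·(-4) = 4.2640; e_2·c_3 = (-0.0930)·4 + (-0.6824)·(-2) + 0.5428·0 + 0.4808·(-4) = -0.9305.
u_3 = c_3 − 4.2640·e_1 + 0.9305·e_2 = (2.0952, -2.6349, -2.2222, -0.8254).
‖u_3‖ = 4.1173, so e_3 = (0.5089, -0.6400, -0.5397, -0.2005).

Q = [[0.4264, -0.0930, 0.5089], [0.0000, -0.6824, -0.6400], [0.6396, 0.5428, -0.5397], [-0.6396, 0.4808, -0.2005]], R = [[4.6904, 1.2792, 4.2640], [0.0000, 5.8621, -0.9305], [0.0000, 0.0000, 4.1173]]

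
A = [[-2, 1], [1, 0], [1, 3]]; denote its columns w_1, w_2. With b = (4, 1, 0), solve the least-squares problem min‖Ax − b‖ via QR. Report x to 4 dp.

x = (-1.2542, 0.5254)

q_1 = w_1/‖w_1‖ = (-2, 1, 1)/2.4495 = (-0.8165, 0.4082, 0.4082).
r_{12} = q_1·w_2 = 0.4082.
u_2 = w_2 − 0.4082·q_1 = (1.3333, -0.1667, 2.8333).
‖u_2‖ = 3.1358, so q_2 = (0.4252, -0.0531, 0.9035).
Qᵀb = (-2.8577, 1.6476).
Back-substitute: x_2 = 1.6476/3.1358 = 0.5254.
x_1 = (-2.8577 − 0.4082·0.5254)/2.4495 = -1.2542.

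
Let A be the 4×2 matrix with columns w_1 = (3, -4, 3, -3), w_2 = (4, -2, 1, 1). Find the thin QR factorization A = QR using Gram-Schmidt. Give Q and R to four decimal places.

Q = [[0.4575, 0.7309], [-0.6100, -0.0392], [0.4575, -0.1109], [-0.4575, 0.6722]], R = [[6.5574, 3.0500], [0.0000, 3.5634]]

w_1 = (3, -4, 3, -3); ‖w_1‖ = 6.5574, so e_1 = (0.4575, -0.6100, 0.4575, -0.4575).
e_1·w_2 = 0.4575·4 + (-0.6100)·(-2) + 0.4575·1 + (-0.4575)·1 = 3.0500.
u_2 = w_2 − 3.0500·e_1 = (2.6047, -0.1395, -0.3953, 2.3953).
‖u_2‖ = 3.5634, so e_2 = (0.7309, -0.0392, -0.1109, 0.6722).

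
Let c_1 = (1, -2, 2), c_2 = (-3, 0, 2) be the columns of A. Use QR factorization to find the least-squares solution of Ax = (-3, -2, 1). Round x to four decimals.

e_1 = c_1/‖c_1‖ = (1, -2, 2)/3.0000 = (0.3333, -0.6667, 0.6667).
r_{12} = e_1·c_2 = 0.3333.
u_2 = c_2 − 0.3333·e_1 = (-3.1111, 0.2222, 1.7778).
‖u_2‖ = 3.5901, so e_2 = (-0.8666, 0.0619, 0.4952).
Qᵀb = (1.0000, 2.9711).
Back-substitute: x_2 = 2.9711/3.5901 = 0.8276.
x_1 = (1.0000 − 0.3333·0.8276)/3.0000 = 0.2414.

x = (0.2414, 0.8276)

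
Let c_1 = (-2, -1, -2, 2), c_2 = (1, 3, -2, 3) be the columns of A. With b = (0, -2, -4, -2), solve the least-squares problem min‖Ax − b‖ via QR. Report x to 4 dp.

c_1 = (-2, -1, -2, 2); ‖c_1‖ = 3.6056, so q_1 = (-0.5547, -0.2774, -0.5547, 0.5547).
q_1·c_2 = (-0.5547)·1 + (-0.2774)·3 + (-0.5547)·(-2) + 0.5547·3 = 1.3868.
u_2 = c_2 − 1.3868·q_1 = (1.7692, 3.3846, -1.2308, 2.2308).
‖u_2‖ = 4.5910, so q_2 = (0.3854, 0.7372, -0.2681, 0.4859).
Qᵀb = (1.6641, -1.3739).
Back-substitute: x_2 = -1.3739/4.5910 = -0.2993.
x_1 = (1.6641 − 1.3868·(-0.2993))/3.6056 = 0.5766.

x = (0.5766, -0.2993)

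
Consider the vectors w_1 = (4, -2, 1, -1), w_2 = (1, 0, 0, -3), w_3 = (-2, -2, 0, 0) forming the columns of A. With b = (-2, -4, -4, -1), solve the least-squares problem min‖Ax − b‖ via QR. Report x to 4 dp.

x = (0.0292, 0.4026, 1.6153)

w_1 = (4, -2, 1, -1); ‖w_1‖ = 4.6904, so q_1 = (0.8528, -0.4264, 0.2132, -0.2132).
q_1·w_2 = 0.8528·1 + (-0.4264)·0 + 0.2132·0 + (-0.2132)·(-3) = 1.4924.
u_2 = w_2 − 1.4924·q_1 = (-0.2727, 0.6364, -0.3182, -2.6818).
‖u_2‖ = 2.7880, so q_2 = (-0.0978, 0.2283, -0.1141, -0.9619).
q_1·w_3 = 0.8528·(-2) + (-0.4264)·(-2) + 0.2132·0 + (-0.2132)·0 = -0.8528; q_2·w_3 = (-0.0978)·(-2) + 0.2283·(-2) + (-0.1141)·0 + (-0.9619)·0 = -0.2609.
u_3 = w_3 + 0.8528·q_1 + 0.2609·q_2 = (-1.2982, -2.3041, 0.1520, -0.4327).
‖u_3‖ = 2.6842, so q_3 = (-0.4837, -0.8584, 0.0566, -0.1612).
Qᵀb = (-0.6396, 0.7011, 4.3356).
Back-substitute: x_3 = 4.3356/2.6842 = 1.6153.
x_2 = (0.7011 + 0.2609·1.6153)/2.7880 = 0.4026.
x_1 = (-0.6396 − 1.4924·0.4026 + 0.8528·1.6153)/4.6904 = 0.0292.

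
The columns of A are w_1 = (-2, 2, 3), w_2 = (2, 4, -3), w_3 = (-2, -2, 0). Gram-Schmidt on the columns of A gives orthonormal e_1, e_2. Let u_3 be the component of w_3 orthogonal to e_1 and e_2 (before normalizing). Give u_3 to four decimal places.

w_1 = (-2, 2, 3); ‖w_1‖ = 4.1231, so e_1 = (-0.4851, 0.4851, 0.7276).
e_1·w_2 = (-0.4851)·2 + 0.4851·4 + 0.7276·(-3) = -1.2127.
u_2 = w_2 + 1.2127·e_1 = (1.4118, 4.5882, -2.1176).
‖u_2‖ = 5.2468, so e_2 = (0.2691, 0.8745, -0.4036).
e_1·w_3 = (-0.4851)·(-2) + 0.4851·(-2) + 0.7276·0 = 0.0000; e_2·w_3 = 0.2691·(-2) + 0.8745·(-2) + (-0.4036)·0 = -2.2871.
u_3 = w_3 + 0.0000·e_1 + 2.2871·e_2 = (-1.3846, 0.0000, -0.9231).

u_3 = (-1.3846, 0.0000, -0.9231)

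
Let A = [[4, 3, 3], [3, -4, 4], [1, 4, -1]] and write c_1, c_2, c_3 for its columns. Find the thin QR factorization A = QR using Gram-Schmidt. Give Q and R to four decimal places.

Q = [[0.7845, 0.3752, 0.4938], [0.5883, -0.7021, -0.4012], [0.1961, 0.6052, -0.7715]], R = [[5.0990, 0.7845, 4.5107], [0.0000, 6.3549, -2.2878], [0.0000, 0.0000, 0.6481]]

c_1 = (4, 3, 1); ‖c_1‖ = 5.0990, so e_1 = (0.7845, 0.5883, 0.1961).
e_1·c_2 = 0.7845·3 + 0.5883·(-4) + 0.1961·4 = 0.7845.
u_2 = c_2 − 0.7845·e_1 = (2.3846, -4.4615, 3.8462).
‖u_2‖ = 6.3549, so e_2 = (0.3752, -0.7021, 0.6052).
e_1·c_3 = 0.7845·3 + 0.5883·4 + 0.1961·(-1) = 4.5107; e_2·c_3 = 0.3752·3 + (-0.7021)·4 + 0.6052·(-1) = -2.2878.
u_3 = c_3 − 4.5107·e_1 + 2.2878·e_2 = (0.3200, -0.2600, -0.5000).
‖u_3‖ = 0.6481, so e_3 = (0.4938, -0.4012, -0.7715).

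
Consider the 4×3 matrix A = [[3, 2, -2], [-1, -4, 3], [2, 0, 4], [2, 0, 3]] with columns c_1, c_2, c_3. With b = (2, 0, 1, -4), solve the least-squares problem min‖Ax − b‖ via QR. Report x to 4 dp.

q_1 = c_1/‖c_1‖ = (3, -1, 2, 2)/4.2426 = (0.7071, -0.2357, 0.4714, 0.4714).
r_{12} = q_1·c_2 = 2.3570.
u_2 = c_2 − 2.3570·q_1 = (0.3333, -3.4444, -1.1111, -1.1111).
‖u_2‖ = 3.8006, so q_2 = (0.0877, -0.9063, -0.2924, -0.2924).
r_{13} = q_1·c_3 = 1.1785; r_{23} = q_2·c_3 = -4.9408.
u_3 = c_3 − 1.1785·q_1 + 4.9408·q_2 = (-2.4000, -1.2000, 2.0000, 1.0000).
‖u_3‖ = 3.4928, so q_3 = (-0.6871, -0.3436, 0.5726, 0.2863).
Qᵀb = (0.0000, 1.0525, -1.9468).
Back-substitute: x_3 = -1.9468/3.4928 = -0.5574.
x_2 = (1.0525 + 4.9408·(-0.5574))/3.8006 = -0.4477.
x_1 = (0.0000 − 2.3570·(-0.4477) − 1.1785·(-0.5574))/4.2426 = 0.4035.

x = (0.4035, -0.4477, -0.5574)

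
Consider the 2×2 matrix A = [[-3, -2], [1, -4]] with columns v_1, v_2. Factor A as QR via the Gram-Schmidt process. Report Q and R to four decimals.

e_1 = v_1/‖v_1‖ = (-3, 1)/3.1623 = (-0.9487, 0.3162).
r_{12} = e_1·v_2 = 0.6325.
u_2 = v_2 − 0.6325·e_1 = (-1.4000, -4.2000).
‖u_2‖ = 4.4272, so e_2 = (-0.3162, -0.9487).

Q = [[-0.9487, -0.3162], [0.3162, -0.9487]], R = [[3.1623, 0.6325], [0.0000, 4.4272]]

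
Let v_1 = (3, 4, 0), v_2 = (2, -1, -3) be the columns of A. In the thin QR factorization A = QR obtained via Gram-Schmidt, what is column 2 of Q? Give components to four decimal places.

v_1 = (3, 4, 0); ‖v_1‖ = 5.0000, so e_1 = (0.6000, 0.8000, 0.0000).
e_1·v_2 = 0.6000·2 + 0.8000·(-1) + 0.0000·(-3) = 0.4000.
u_2 = v_2 − 0.4000·e_1 = (1.7600, -1.3200, -3.0000).
‖u_2‖ = 3.7202, so e_2 = (0.4731, -0.3548, -0.8064).

e_2 = (0.4731, -0.3548, -0.8064)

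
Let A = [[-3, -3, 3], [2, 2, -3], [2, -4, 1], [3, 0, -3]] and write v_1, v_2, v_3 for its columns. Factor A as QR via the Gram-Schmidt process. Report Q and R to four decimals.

Q = [[-0.5883, -0.4576, -0.6432], [0.3922, 0.3051, -0.3606], [0.3922, -0.8280, 0.3021], [0.5883, -0.1090, -0.6042]], R = [[5.0990, 0.9806, -4.3146], [0.0000, 5.2951, -2.7892], [0.0000, 0.0000, 1.2669]]

q_1 = v_1/‖v_1‖ = (-3, 2, 2, 3)/5.0990 = (-0.5883, 0.3922, 0.3922, 0.5883).
r_{12} = q_1·v_2 = 0.9806.
u_2 = v_2 − 0.9806·q_1 = (-2.4231, 1.6154, -4.3846, -0.5769).
‖u_2‖ = 5.2951, so q_2 = (-0.4576, 0.3051, -0.8280, -0.1090).
r_{13} = q_1·v_3 = -4.3146; r_{23} = q_2·v_3 = -2.7892.
u_3 = v_3 + 4.3146·q_1 + 2.7892·q_2 = (-0.8148, -0.4568, 0.3827, -0.7654).
‖u_3‖ = 1.2669, so q_3 = (-0.6432, -0.3606, 0.3021, -0.6042).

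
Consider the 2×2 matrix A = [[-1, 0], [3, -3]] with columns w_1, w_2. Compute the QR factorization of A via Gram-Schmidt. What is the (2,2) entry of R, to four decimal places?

w_1 = (-1, 3); ‖w_1‖ = 3.1623, so e_1 = (-0.3162, 0.9487).
e_1·w_2 = (-0.3162)·0 + 0.9487·(-3) = -2.8460.
u_2 = w_2 + 2.8460·e_1 = (-0.9000, -0.3000).
r_{22} = ‖u_2‖ = 0.9487.

r_{22} = 0.9487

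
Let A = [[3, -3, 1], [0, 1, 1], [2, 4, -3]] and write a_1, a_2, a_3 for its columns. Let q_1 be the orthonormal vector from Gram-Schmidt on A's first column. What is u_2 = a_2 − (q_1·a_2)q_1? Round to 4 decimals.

a_1 = (3, 0, 2); ‖a_1‖ = 3.6056, so q_1 = (0.8321, 0.0000, 0.5547).
q_1·a_2 = 0.8321·(-3) + 0.0000·1 + 0.5547·4 = -0.2774.
u_2 = a_2 + 0.2774·q_1 = (-2.7692, 1.0000, 4.1538).

u_2 = (-2.7692, 1.0000, 4.1538)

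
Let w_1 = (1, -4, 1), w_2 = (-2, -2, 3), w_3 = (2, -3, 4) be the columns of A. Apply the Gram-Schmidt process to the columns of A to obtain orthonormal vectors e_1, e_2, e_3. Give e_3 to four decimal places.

w_1 = (1, -4, 1); ‖w_1‖ = 4.2426, so e_1 = (0.2357, -0.9428, 0.2357).
e_1·w_2 = 0.2357·(-2) + (-0.9428)·(-2) + 0.2357·3 = 2.1213.
u_2 = w_2 − 2.1213·e_1 = (-2.5000, 0.0000, 2.5000).
‖u_2‖ = 3.5355, so e_2 = (-0.7071, 0.0000, 0.7071).
e_1·w_3 = 0.2357·2 + (-0.9428)·(-3) + 0.2357·4 = 4.2426; e_2·w_3 = (-0.7071)·2 + 0.0000·(-3) + 0.7071·4 = 1.4142.
u_3 = w_3 − 4.2426·e_1 − 1.4142·e_2 = (2.0000, 1.0000, 2.0000).
‖u_3‖ = 3.0000, so e_3 = (0.6667, 0.3333, 0.6667).

e_3 = (0.6667, 0.3333, 0.6667)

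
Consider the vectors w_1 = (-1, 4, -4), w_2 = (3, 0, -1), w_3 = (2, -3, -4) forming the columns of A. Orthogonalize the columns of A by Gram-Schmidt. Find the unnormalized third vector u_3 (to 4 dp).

u_3 = (-0.9605, -3.1216, -2.8815)

w_1 = (-1, 4, -4); ‖w_1‖ = 5.7446, so q_1 = (-0.1741, 0.6963, -0.6963).
q_1·w_2 = (-0.1741)·3 + 0.6963·0 + (-0.6963)·(-1) = 0.1741.
u_2 = w_2 − 0.1741·q_1 = (3.0303, -0.1212, -0.8788).
‖u_2‖ = 3.1575, so q_2 = (0.9597, -0.0384, -0.2783).
q_1·w_3 = (-0.1741)·2 + 0.6963·(-3) + (-0.6963)·(-4) = 0.3482; q_2·w_3 = 0.9597·2 + (-0.0384)·(-3) + (-0.2783)·(-4) = 3.1479.
u_3 = w_3 − 0.3482·q_1 − 3.1479·q_2 = (-0.9605, -3.1216, -2.8815).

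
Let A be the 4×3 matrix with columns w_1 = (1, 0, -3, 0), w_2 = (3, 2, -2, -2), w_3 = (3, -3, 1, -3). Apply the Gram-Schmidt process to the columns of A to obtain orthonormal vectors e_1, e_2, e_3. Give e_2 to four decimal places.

w_1 = (1, 0, -3, 0); ‖w_1‖ = 3.1623, so e_1 = (0.3162, 0.0000, -0.9487, 0.0000).
e_1·w_2 = 0.3162·3 + 0.0000·2 + (-0.9487)·(-2) + 0.0000·(-2) = 2.8460.
u_2 = w_2 − 2.8460·e_1 = (2.1000, 2.0000, 0.7000, -2.0000).
‖u_2‖ = 3.5917, so e_2 = (0.5847, 0.5568, 0.1949, -0.5568).

e_2 = (0.5847, 0.5568, 0.1949, -0.5568)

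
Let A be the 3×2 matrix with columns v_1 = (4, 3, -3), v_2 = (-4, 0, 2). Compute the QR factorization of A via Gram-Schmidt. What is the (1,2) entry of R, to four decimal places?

r_{12} = -3.7730

q_1 = v_1/‖v_1‖ = (4, 3, -3)/5.8310 = (0.6860, 0.5145, -0.5145).
r_{12} = q_1·v_2 = -3.7730.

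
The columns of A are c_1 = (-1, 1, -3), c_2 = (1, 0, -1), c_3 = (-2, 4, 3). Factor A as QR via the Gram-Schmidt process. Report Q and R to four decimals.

Q = [[-0.3015, 0.9239, 0.2357], [0.3015, -0.1421, 0.9428], [-0.9045, -0.3553, 0.2357]], R = [[3.3166, 0.6030, -0.9045], [0.0000, 1.2792, -3.4823], [0.0000, 0.0000, 4.0069]]

c_1 = (-1, 1, -3); ‖c_1‖ = 3.3166, so e_1 = (-0.3015, 0.3015, -0.9045).
e_1·c_2 = (-0.3015)·1 + 0.3015·0 + (-0.9045)·(-1) = 0.6030.
u_2 = c_2 − 0.6030·e_1 = (1.1818, -0.1818, -0.4545).
‖u_2‖ = 1.2792, so e_2 = (0.9239, -0.1421, -0.3553).
e_1·c_3 = (-0.3015)·(-2) + 0.3015·4 + (-0.9045)·3 = -0.9045; e_2·c_3 = 0.9239·(-2) + (-0.1421)·4 + (-0.3553)·3 = -3.4823.
u_3 = c_3 + 0.9045·e_1 + 3.4823·e_2 = (0.9444, 3.7778, 0.9444).
‖u_3‖ = 4.0069, so e_3 = (0.2357, 0.9428, 0.2357).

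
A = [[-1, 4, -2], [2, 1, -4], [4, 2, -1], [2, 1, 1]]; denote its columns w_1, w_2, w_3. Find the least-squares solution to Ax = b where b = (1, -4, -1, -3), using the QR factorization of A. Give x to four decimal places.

e_1 = w_1/‖w_1‖ = (-1, 2, 4, 2)/5.0000 = (-0.2000, 0.4000, 0.8000, 0.4000).
r_{12} = e_1·w_2 = 1.6000.
u_2 = w_2 − 1.6000·e_1 = (4.3200, 0.3600, 0.7200, 0.3600).
‖u_2‖ = 4.4091, so e_2 = (0.9798, 0.0816, 0.1633, 0.0816).
r_{13} = e_1·w_3 = -1.6000; r_{23} = e_2·w_3 = -2.3678.
u_3 = w_3 + 1.6000·e_1 + 2.3678·e_2 = (0.0000, -3.1667, 0.6667, 1.8333).
‖u_3‖ = 3.7193, so e_3 = (0.0000, -0.8514, 0.1792, 0.4929).
Qᵀb = (-3.8000, 0.2449, 1.7476).
Back-substitute: x_3 = 1.7476/3.7193 = 0.4699.
x_2 = (0.2449 + 2.3678·0.4699)/4.4091 = 0.3079.
x_1 = (-3.8000 − 1.6000·0.3079 + 1.6000·0.4699)/5.0000 = -0.7082.

x = (-0.7082, 0.3079, 0.4699)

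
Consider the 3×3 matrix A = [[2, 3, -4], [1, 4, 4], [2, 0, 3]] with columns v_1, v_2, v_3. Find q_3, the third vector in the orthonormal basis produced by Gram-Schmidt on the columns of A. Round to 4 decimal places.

q_3 = (-0.7155, 0.5367, 0.4472)

v_1 = (2, 1, 2); ‖v_1‖ = 3.0000, so q_1 = (0.6667, 0.3333, 0.6667).
q_1·v_2 = 0.6667·3 + 0.3333·4 + 0.6667·0 = 3.3333.
u_2 = v_2 − 3.3333·q_1 = (0.7778, 2.8889, -2.2222).
‖u_2‖ = 3.7268, so q_2 = (0.2087, 0.7752, -0.5963).
q_1·v_3 = 0.6667·(-4) + 0.3333·4 + 0.6667·3 = 0.6667; q_2·v_3 = 0.2087·(-4) + 0.7752·4 + (-0.5963)·3 = 0.4770.
u_3 = v_3 − 0.6667·q_1 − 0.4770·q_2 = (-4.5440, 3.4080, 2.8400).
‖u_3‖ = 6.3504, so q_3 = (-0.7155, 0.5367, 0.4472).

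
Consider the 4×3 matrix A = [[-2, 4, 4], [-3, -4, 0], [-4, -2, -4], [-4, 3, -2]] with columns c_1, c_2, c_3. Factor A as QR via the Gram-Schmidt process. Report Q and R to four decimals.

q_1 = c_1/‖c_1‖ = (-2, -3, -4, -4)/6.7082 = (-0.2981, -0.4472, -0.5963, -0.5963).
r_{12} = q_1·c_2 = 0.0000.
u_2 = c_2 + 0.0000·q_1 = (4.0000, -4.0000, -2.0000, 3.0000).
‖u_2‖ = 6.7082, so q_2 = (0.5963, -0.5963, -0.2981, 0.4472).
r_{13} = q_1·c_3 = 2.3851; r_{23} = q_2·c_3 = 2.6833.
u_3 = c_3 − 2.3851·q_1 − 2.6833·q_2 = (3.1111, 2.6667, -1.7778, -1.7778).
‖u_3‖ = 4.8074, so q_3 = (0.6472, 0.5547, -0.3698, -0.3698).

Q = [[-0.2981, 0.5963, 0.6472], [-0.4472, -0.5963, 0.5547], [-0.5963, -0.2981, -0.3698], [-0.5963, 0.4472, -0.3698]], R = [[6.7082, 0.0000, 2.3851], [0.0000, 6.7082, 2.6833], [0.0000, 0.0000, 4.8074]]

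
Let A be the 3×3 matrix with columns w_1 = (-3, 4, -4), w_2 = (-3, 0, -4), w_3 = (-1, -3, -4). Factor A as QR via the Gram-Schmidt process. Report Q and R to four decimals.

w_1 = (-3, 4, -4); ‖w_1‖ = 6.4031, so e_1 = (-0.4685, 0.6247, -0.6247).
e_1·w_2 = (-0.4685)·(-3) + 0.6247·0 + (-0.6247)·(-4) = 3.9043.
u_2 = w_2 − 3.9043·e_1 = (-1.1707, -2.4390, -1.5610).
‖u_2‖ = 3.1235, so e_2 = (-0.3748, -0.7809, -0.4998).
e_1·w_3 = (-0.4685)·(-1) + 0.6247·(-3) + (-0.6247)·(-4) = 1.0932; e_2·w_3 = (-0.3748)·(-1) + (-0.7809)·(-3) + (-0.4998)·(-4) = 4.7164.
u_3 = w_3 − 1.0932·e_1 − 4.7164·e_2 = (1.2800, 0.0000, -0.9600).
‖u_3‖ = 1.6000, so e_3 = (0.8000, 0.0000, -0.6000).

Q = [[-0.4685, -0.3748, 0.8000], [0.6247, -0.7809, 0.0000], [-0.6247, -0.4998, -0.6000]], R = [[6.4031, 3.9043, 1.0932], [0.0000, 3.1235, 4.7164], [0.0000, 0.0000, 1.6000]]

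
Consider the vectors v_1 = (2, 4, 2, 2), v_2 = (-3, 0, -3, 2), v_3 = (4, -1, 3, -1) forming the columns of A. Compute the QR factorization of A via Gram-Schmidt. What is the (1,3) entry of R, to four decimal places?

r_{13} = 1.5119

v_1 = (2, 4, 2, 2); ‖v_1‖ = 5.2915, so q_1 = (0.3780, 0.7559, 0.3780, 0.3780).
r_{13} = q_1·v_3 = 1.5119.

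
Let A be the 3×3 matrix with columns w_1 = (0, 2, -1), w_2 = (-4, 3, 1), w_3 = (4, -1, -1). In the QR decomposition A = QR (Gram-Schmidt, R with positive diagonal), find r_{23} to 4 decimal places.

e_1 = w_1/‖w_1‖ = (0, 2, -1)/2.2361 = (0.0000, 0.8944, -0.4472).
r_{12} = e_1·w_2 = 2.2361.
u_2 = w_2 − 2.2361·e_1 = (-4.0000, 1.0000, 2.0000).
‖u_2‖ = 4.5826, so e_2 = (-0.8729, 0.2182, 0.4364).
r_{23} = e_2·w_3 = -4.1461.

r_{23} = -4.1461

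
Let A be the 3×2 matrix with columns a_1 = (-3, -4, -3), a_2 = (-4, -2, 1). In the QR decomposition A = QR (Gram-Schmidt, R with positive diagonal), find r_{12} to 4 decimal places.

r_{12} = 2.9155

a_1 = (-3, -4, -3); ‖a_1‖ = 5.8310, so e_1 = (-0.5145, -0.6860, -0.5145).
r_{12} = e_1·a_2 = 2.9155.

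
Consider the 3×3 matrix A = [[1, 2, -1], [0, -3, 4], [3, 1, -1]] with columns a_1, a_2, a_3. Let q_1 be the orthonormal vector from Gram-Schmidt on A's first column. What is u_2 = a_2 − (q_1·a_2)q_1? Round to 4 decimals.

u_2 = (1.5000, -3.0000, -0.5000)

q_1 = a_1/‖a_1‖ = (1, 0, 3)/3.1623 = (0.3162, 0.0000, 0.9487).
r_{12} = q_1·a_2 = 1.5811.
u_2 = a_2 − 1.5811·q_1 = (1.5000, -3.0000, -0.5000).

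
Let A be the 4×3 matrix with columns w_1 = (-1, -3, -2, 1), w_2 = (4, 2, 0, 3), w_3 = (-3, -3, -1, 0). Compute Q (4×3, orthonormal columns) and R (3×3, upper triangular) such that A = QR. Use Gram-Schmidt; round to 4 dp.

Q = [[-0.2582, 0.6965, -0.5423], [-0.7746, 0.1183, 0.0742], [-0.5164, -0.1840, 0.4966], [0.2582, 0.6834, 0.6736]], R = [[3.8730, -1.8074, 3.6148], [0.0000, 5.0728, -2.2604], [0.0000, 0.0000, 0.9077]]

q_1 = w_1/‖w_1‖ = (-1, -3, -2, 1)/3.8730 = (-0.2582, -0.7746, -0.5164, 0.2582).
r_{12} = q_1·w_2 = -1.8074.
u_2 = w_2 + 1.8074·q_1 = (3.5333, 0.6000, -0.9333, 3.4667).
‖u_2‖ = 5.0728, so q_2 = (0.6965, 0.1183, -0.1840, 0.6834).
r_{13} = q_1·w_3 = 3.6148; r_{23} = q_2·w_3 = -2.2604.
u_3 = w_3 − 3.6148·q_1 + 2.2604·q_2 = (-0.4922, 0.0674, 0.4508, 0.6114).
‖u_3‖ = 0.9077, so q_3 = (-0.5423, 0.0742, 0.4966, 0.6736).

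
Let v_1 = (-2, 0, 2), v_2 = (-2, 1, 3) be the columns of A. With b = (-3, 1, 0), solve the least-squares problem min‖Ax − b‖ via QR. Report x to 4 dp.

x = (1.1667, -0.3333)

e_1 = v_1/‖v_1‖ = (-2, 0, 2)/2.8284 = (-0.7071, 0.0000, 0.7071).
r_{12} = e_1·v_2 = 3.5355.
u_2 = v_2 − 3.5355·e_1 = (0.5000, 1.0000, 0.5000).
‖u_2‖ = 1.2247, so e_2 = (0.4082, 0.8165, 0.4082).
Qᵀb = (2.1213, -0.4082).
Back-substitute: x_2 = -0.4082/1.2247 = -0.3333.
x_1 = (2.1213 − 3.5355·(-0.3333))/2.8284 = 1.1667.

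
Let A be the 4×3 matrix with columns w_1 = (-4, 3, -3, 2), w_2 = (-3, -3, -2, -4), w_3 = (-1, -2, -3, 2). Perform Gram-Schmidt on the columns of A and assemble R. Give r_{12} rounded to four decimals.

r_{12} = 0.1622

q_1 = w_1/‖w_1‖ = (-4, 3, -3, 2)/6.1644 = (-0.6489, 0.4867, -0.4867, 0.3244).
r_{12} = q_1·w_2 = 0.1622.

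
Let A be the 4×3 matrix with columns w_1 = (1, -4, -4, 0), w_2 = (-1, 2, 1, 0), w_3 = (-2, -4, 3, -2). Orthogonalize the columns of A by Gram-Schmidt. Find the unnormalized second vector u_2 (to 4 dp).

w_1 = (1, -4, -4, 0); ‖w_1‖ = 5.7446, so q_1 = (0.1741, -0.6963, -0.6963, 0.0000).
q_1·w_2 = 0.1741·(-1) + (-0.6963)·2 + (-0.6963)·1 + 0.0000·0 = -2.2630.
u_2 = w_2 + 2.2630·q_1 = (-0.6061, 0.4242, -0.5758, 0.0000).

u_2 = (-0.6061, 0.4242, -0.5758, 0.0000)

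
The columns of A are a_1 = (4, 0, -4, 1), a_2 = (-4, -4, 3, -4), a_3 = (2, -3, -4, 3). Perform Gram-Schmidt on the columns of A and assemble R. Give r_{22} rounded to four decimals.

r_{22} = 5.0960

a_1 = (4, 0, -4, 1); ‖a_1‖ = 5.7446, so e_1 = (0.6963, 0.0000, -0.6963, 0.1741).
e_1·a_2 = 0.6963·(-4) + 0.0000·(-4) + (-0.6963)·3 + 0.1741·(-4) = -5.5705.
u_2 = a_2 + 5.5705·e_1 = (-0.1212, -4.0000, -0.8788, -3.0303).
r_{22} = ‖u_2‖ = 5.0960.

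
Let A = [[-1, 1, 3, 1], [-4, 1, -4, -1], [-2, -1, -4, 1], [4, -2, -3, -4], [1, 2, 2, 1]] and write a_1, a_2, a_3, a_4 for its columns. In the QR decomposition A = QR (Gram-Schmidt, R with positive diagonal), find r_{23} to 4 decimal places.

a_1 = (-1, -4, -2, 4, 1); ‖a_1‖ = 6.1644, so e_1 = (-0.1622, -0.6489, -0.3244, 0.6489, 0.1622).
e_1·a_2 = (-0.1622)·1 + (-0.6489)·1 + (-0.3244)·(-1) + 0.6489·(-2) + 0.1622·2 = -1.4600.
u_2 = a_2 + 1.4600·e_1 = (0.7632, 0.0526, -1.4737, -1.0526, 2.2368).
‖u_2‖ = 2.9780, so e_2 = (0.2563, 0.0177, -0.4949, -0.3535, 0.7511).
r_{23} = e_2·a_3 = 5.2402.

r_{23} = 5.2402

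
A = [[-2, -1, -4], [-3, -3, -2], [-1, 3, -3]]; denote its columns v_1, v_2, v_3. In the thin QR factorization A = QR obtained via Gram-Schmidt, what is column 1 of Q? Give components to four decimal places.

e_1 = (-0.5345, -0.8018, -0.2673)

e_1 = v_1/‖v_1‖ = (-2, -3, -1)/3.7417 = (-0.5345, -0.8018, -0.2673).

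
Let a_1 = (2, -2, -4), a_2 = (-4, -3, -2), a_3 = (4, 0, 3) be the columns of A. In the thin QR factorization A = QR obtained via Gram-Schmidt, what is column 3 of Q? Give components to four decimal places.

q_1 = a_1/‖a_1‖ = (2, -2, -4)/4.8990 = (0.4082, -0.4082, -0.8165).
r_{12} = q_1·a_2 = 1.2247.
u_2 = a_2 − 1.2247·q_1 = (-4.5000, -2.5000, -1.0000).
‖u_2‖ = 5.2440, so q_2 = (-0.8581, -0.4767, -0.1907).
r_{13} = q_1·a_3 = -0.8165; r_{23} = q_2·a_3 = -4.0045.
u_3 = a_3 + 0.8165·q_1 + 4.0045·q_2 = (0.8970, -2.2424, 1.5697).
‖u_3‖ = 2.8804, so q_3 = (0.3114, -0.7785, 0.5449).

q_3 = (0.3114, -0.7785, 0.5449)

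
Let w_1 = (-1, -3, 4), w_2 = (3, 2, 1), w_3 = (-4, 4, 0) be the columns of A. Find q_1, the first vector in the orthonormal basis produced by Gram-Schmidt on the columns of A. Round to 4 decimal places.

q_1 = (-0.1961, -0.5883, 0.7845)

q_1 = w_1/‖w_1‖ = (-1, -3, 4)/5.0990 = (-0.1961, -0.5883, 0.7845).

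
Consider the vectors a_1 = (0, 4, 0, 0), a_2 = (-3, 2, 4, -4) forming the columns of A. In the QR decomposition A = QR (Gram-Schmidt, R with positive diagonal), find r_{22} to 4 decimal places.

r_{22} = 6.4031

e_1 = a_1/‖a_1‖ = (0, 4, 0, 0)/4.0000 = (0.0000, 1.0000, 0.0000, 0.0000).
r_{12} = e_1·a_2 = 2.0000.
u_2 = a_2 − 2.0000·e_1 = (-3.0000, 0.0000, 4.0000, -4.0000).
r_{22} = ‖u_2‖ = 6.4031.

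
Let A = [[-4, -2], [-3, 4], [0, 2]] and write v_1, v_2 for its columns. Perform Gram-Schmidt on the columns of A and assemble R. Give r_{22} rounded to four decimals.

r_{22} = 4.8332

v_1 = (-4, -3, 0); ‖v_1‖ = 5.0000, so e_1 = (-0.8000, -0.6000, 0.0000).
e_1·v_2 = (-0.8000)·(-2) + (-0.6000)·4 + 0.0000·2 = -0.8000.
u_2 = v_2 + 0.8000·e_1 = (-2.6400, 3.5200, 2.0000).
r_{22} = ‖u_2‖ = 4.8332.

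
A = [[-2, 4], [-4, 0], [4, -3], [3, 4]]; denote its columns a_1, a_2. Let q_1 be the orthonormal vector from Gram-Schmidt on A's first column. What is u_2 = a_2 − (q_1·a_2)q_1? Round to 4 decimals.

q_1 = a_1/‖a_1‖ = (-2, -4, 4, 3)/6.7082 = (-0.2981, -0.5963, 0.5963, 0.4472).
r_{12} = q_1·a_2 = -1.1926.
u_2 = a_2 + 1.1926·q_1 = (3.6444, -0.7111, -2.2889, 4.5333).

u_2 = (3.6444, -0.7111, -2.2889, 4.5333)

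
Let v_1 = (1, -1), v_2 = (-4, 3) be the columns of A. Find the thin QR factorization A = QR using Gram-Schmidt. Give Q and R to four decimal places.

v_1 = (1, -1); ‖v_1‖ = 1.4142, so q_1 = (0.7071, -0.7071).
q_1·v_2 = 0.7071·(-4) + (-0.7071)·3 = -4.9497.
u_2 = v_2 + 4.9497·q_1 = (-0.5000, -0.5000).
‖u_2‖ = 0.7071, so q_2 = (-0.7071, -0.7071).

Q = [[0.7071, -0.7071], [-0.7071, -0.7071]], R = [[1.4142, -4.9497], [0.0000, 0.7071]]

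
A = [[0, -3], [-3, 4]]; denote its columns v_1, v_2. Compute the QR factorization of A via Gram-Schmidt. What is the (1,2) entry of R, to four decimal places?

r_{12} = -4.0000

v_1 = (0, -3); ‖v_1‖ = 3.0000, so q_1 = (0.0000, -1.0000).
r_{12} = q_1·v_2 = -4.0000.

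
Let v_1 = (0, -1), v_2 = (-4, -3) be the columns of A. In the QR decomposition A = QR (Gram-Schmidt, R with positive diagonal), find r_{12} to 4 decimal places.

v_1 = (0, -1); ‖v_1‖ = 1.0000, so e_1 = (0.0000, -1.0000).
r_{12} = e_1·v_2 = 3.0000.

r_{12} = 3.0000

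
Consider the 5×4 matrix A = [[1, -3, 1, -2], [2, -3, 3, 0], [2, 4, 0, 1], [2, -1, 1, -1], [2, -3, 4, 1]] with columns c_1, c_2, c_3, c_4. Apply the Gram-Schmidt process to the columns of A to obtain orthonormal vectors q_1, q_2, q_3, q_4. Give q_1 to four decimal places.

q_1 = (0.2425, 0.4851, 0.4851, 0.4851, 0.4851)

c_1 = (1, 2, 2, 2, 2); ‖c_1‖ = 4.1231, so q_1 = (0.2425, 0.4851, 0.4851, 0.4851, 0.4851).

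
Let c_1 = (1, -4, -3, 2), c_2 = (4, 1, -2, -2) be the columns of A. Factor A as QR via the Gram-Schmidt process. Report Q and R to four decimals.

Q = [[0.1826, 0.7888], [-0.7303, 0.2540], [-0.5477, -0.3610], [0.3651, -0.4278]], R = [[5.4772, 0.3651], [0.0000, 4.9866]]

c_1 = (1, -4, -3, 2); ‖c_1‖ = 5.4772, so q_1 = (0.1826, -0.7303, -0.5477, 0.3651).
q_1·c_2 = 0.1826·4 + (-0.7303)·1 + (-0.5477)·(-2) + 0.3651·(-2) = 0.3651.
u_2 = c_2 − 0.3651·q_1 = (3.9333, 1.2667, -1.8000, -2.1333).
‖u_2‖ = 4.9866, so q_2 = (0.7888, 0.2540, -0.3610, -0.4278).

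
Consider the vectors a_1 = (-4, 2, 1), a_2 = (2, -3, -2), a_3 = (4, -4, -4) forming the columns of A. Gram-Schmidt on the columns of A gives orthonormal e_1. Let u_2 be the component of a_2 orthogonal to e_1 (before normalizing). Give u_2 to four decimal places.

a_1 = (-4, 2, 1); ‖a_1‖ = 4.5826, so e_1 = (-0.8729, 0.4364, 0.2182).
e_1·a_2 = (-0.8729)·2 + 0.4364·(-3) + 0.2182·(-2) = -3.4915.
u_2 = a_2 + 3.4915·e_1 = (-1.0476, -1.4762, -1.2381).

u_2 = (-1.0476, -1.4762, -1.2381)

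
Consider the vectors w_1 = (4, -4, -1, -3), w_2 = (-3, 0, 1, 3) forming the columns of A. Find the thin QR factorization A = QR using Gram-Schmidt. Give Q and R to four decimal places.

q_1 = w_1/‖w_1‖ = (4, -4, -1, -3)/6.4807 = (0.6172, -0.6172, -0.1543, -0.4629).
r_{12} = q_1·w_2 = -3.3947.
u_2 = w_2 + 3.3947·q_1 = (-0.9048, -2.0952, 0.4762, 1.4286).
‖u_2‖ = 2.7343, so q_2 = (-0.3309, -0.7663, 0.1742, 0.5225).

Q = [[0.6172, -0.3309], [-0.6172, -0.7663], [-0.1543, 0.1742], [-0.4629, 0.5225]], R = [[6.4807, -3.3947], [0.0000, 2.7343]]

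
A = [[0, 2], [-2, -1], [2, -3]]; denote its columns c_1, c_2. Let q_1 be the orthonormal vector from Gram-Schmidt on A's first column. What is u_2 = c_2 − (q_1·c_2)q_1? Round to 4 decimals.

u_2 = (2.0000, -2.0000, -2.0000)

q_1 = c_1/‖c_1‖ = (0, -2, 2)/2.8284 = (0.0000, -0.7071, 0.7071).
r_{12} = q_1·c_2 = -1.4142.
u_2 = c_2 + 1.4142·q_1 = (2.0000, -2.0000, -2.0000).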